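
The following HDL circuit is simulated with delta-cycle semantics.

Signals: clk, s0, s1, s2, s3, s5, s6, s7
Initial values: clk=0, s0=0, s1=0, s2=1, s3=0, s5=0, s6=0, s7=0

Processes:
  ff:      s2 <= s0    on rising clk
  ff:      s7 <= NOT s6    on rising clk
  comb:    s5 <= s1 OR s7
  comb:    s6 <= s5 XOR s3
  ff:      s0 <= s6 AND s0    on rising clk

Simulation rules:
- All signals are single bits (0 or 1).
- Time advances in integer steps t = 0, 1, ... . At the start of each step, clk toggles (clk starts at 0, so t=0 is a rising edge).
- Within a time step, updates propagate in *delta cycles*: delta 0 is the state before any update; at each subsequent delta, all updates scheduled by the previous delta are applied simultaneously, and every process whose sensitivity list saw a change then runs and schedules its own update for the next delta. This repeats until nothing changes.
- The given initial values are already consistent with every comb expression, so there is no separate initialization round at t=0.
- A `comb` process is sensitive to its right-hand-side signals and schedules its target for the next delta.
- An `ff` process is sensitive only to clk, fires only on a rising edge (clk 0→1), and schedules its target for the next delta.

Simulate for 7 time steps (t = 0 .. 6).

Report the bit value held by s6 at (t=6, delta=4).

t=0 Δ0: s1=0 s5=0 s7=0 s3=0 clk=0 s0=0 s6=0 s2=1
  Δ1: clk:0→1
  Δ2: s7:0→1, s2:1→0
  Δ3: s5:0→1
  Δ4: s6:0→1
  (4Δ to stable)
t=1 Δ0: s1=0 s5=1 s7=1 s3=0 clk=1 s0=0 s6=1 s2=0
  Δ1: clk:1→0
  (1Δ to stable)
t=2 Δ0: s1=0 s5=1 s7=1 s3=0 clk=0 s0=0 s6=1 s2=0
  Δ1: clk:0→1
  Δ2: s7:1→0
  Δ3: s5:1→0
  Δ4: s6:1→0
  (4Δ to stable)
t=3 Δ0: s1=0 s5=0 s7=0 s3=0 clk=1 s0=0 s6=0 s2=0
  Δ1: clk:1→0
  (1Δ to stable)
t=4 Δ0: s1=0 s5=0 s7=0 s3=0 clk=0 s0=0 s6=0 s2=0
  Δ1: clk:0→1
  Δ2: s7:0→1
  Δ3: s5:0→1
  Δ4: s6:0→1
  (4Δ to stable)
t=5 Δ0: s1=0 s5=1 s7=1 s3=0 clk=1 s0=0 s6=1 s2=0
  Δ1: clk:1→0
  (1Δ to stable)
t=6 Δ0: s1=0 s5=1 s7=1 s3=0 clk=0 s0=0 s6=1 s2=0
  Δ1: clk:0→1
  Δ2: s7:1→0
  Δ3: s5:1→0
  Δ4: s6:1→0
  (4Δ to stable)

0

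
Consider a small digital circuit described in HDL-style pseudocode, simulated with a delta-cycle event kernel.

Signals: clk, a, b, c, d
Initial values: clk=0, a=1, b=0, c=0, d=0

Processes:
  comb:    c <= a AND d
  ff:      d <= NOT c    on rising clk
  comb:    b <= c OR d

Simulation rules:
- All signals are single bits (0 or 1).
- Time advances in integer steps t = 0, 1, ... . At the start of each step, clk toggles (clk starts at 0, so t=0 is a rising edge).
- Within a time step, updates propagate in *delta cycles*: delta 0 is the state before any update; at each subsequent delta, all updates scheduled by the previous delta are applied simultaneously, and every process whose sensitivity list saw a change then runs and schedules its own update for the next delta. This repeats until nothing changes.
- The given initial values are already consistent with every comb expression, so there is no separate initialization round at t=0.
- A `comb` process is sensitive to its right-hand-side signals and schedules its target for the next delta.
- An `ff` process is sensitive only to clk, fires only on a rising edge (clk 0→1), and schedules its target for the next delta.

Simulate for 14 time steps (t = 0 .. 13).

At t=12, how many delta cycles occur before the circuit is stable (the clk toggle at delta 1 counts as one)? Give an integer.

t=0 Δ0: b=0 c=0 clk=0 a=1 d=0
  Δ1: clk:0→1
  Δ2: d:0→1
  Δ3: b:0→1, c:0→1
  (3Δ to stable)
t=1 Δ0: b=1 c=1 clk=1 a=1 d=1
  Δ1: clk:1→0
  (1Δ to stable)
t=2 Δ0: b=1 c=1 clk=0 a=1 d=1
  Δ1: clk:0→1
  Δ2: d:1→0
  Δ3: c:1→0
  Δ4: b:1→0
  (4Δ to stable)
t=3 Δ0: b=0 c=0 clk=1 a=1 d=0
  Δ1: clk:1→0
  (1Δ to stable)
t=4 Δ0: b=0 c=0 clk=0 a=1 d=0
  Δ1: clk:0→1
  Δ2: d:0→1
  Δ3: b:0→1, c:0→1
  (3Δ to stable)
t=5 Δ0: b=1 c=1 clk=1 a=1 d=1
  Δ1: clk:1→0
  (1Δ to stable)
t=6 Δ0: b=1 c=1 clk=0 a=1 d=1
  Δ1: clk:0→1
  Δ2: d:1→0
  Δ3: c:1→0
  Δ4: b:1→0
  (4Δ to stable)
t=7 Δ0: b=0 c=0 clk=1 a=1 d=0
  Δ1: clk:1→0
  (1Δ to stable)
t=8 Δ0: b=0 c=0 clk=0 a=1 d=0
  Δ1: clk:0→1
  Δ2: d:0→1
  Δ3: b:0→1, c:0→1
  (3Δ to stable)
t=9 Δ0: b=1 c=1 clk=1 a=1 d=1
  Δ1: clk:1→0
  (1Δ to stable)
t=10 Δ0: b=1 c=1 clk=0 a=1 d=1
  Δ1: clk:0→1
  Δ2: d:1→0
  Δ3: c:1→0
  Δ4: b:1→0
  (4Δ to stable)
t=11 Δ0: b=0 c=0 clk=1 a=1 d=0
  Δ1: clk:1→0
  (1Δ to stable)
t=12 Δ0: b=0 c=0 clk=0 a=1 d=0
  Δ1: clk:0→1
  Δ2: d:0→1
  Δ3: b:0→1, c:0→1
  (3Δ to stable)
t=13 Δ0: b=1 c=1 clk=1 a=1 d=1
  Δ1: clk:1→0
  (1Δ to stable)

3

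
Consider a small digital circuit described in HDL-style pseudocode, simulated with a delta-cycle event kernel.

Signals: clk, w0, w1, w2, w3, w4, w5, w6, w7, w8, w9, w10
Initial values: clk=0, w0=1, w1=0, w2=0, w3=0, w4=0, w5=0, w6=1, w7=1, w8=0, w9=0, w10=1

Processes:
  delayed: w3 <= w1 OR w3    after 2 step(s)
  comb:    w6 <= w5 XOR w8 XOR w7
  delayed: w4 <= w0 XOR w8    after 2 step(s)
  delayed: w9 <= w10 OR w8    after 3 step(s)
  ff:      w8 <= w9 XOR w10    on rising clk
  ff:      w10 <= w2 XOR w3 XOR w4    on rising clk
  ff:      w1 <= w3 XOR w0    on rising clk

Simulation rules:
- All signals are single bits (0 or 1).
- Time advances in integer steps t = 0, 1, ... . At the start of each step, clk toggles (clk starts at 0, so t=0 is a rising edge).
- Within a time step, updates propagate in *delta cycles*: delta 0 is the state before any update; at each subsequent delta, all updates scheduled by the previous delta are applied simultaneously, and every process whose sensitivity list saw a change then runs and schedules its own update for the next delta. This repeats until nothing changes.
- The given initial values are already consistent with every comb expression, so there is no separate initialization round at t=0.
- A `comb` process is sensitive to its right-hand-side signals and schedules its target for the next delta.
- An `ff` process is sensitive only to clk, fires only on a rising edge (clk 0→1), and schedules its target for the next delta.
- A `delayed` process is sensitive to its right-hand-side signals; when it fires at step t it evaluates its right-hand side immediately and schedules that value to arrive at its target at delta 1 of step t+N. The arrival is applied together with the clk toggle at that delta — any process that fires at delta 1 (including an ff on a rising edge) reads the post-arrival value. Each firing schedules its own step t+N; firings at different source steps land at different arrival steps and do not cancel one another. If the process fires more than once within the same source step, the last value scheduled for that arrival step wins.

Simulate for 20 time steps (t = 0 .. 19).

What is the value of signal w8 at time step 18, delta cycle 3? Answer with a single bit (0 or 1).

t=0 Δ0: w0=1 w6=1 clk=0 w7=1 w9=0 w4=0 w1=0 w5=0 w2=0 w3=0 w8=0 w10=1
  Δ1: clk:0→1
  Δ2: w1:0→1, w8:0→1, w10:1→0
  Δ3: w6:1→0
  (3Δ to stable)
t=1 Δ0: w0=1 w6=0 clk=1 w7=1 w9=0 w4=0 w1=1 w5=0 w2=0 w3=0 w8=1 w10=0
  Δ1: clk:1→0
  (1Δ to stable)
t=2 Δ0: w0=1 w6=0 clk=0 w7=1 w9=0 w4=0 w1=1 w5=0 w2=0 w3=0 w8=1 w10=0
  Δ1: clk:0→1, w3:0→1
  Δ2: w1:1→0, w8:1→0, w10:0→1
  Δ3: w6:0→1
  (3Δ to stable)
t=3 Δ0: w0=1 w6=1 clk=1 w7=1 w9=0 w4=0 w1=0 w5=0 w2=0 w3=1 w8=0 w10=1
  Δ1: clk:1→0, w9:0→1
  (1Δ to stable)
t=4 Δ0: w0=1 w6=1 clk=0 w7=1 w9=1 w4=0 w1=0 w5=0 w2=0 w3=1 w8=0 w10=1
  Δ1: clk:0→1, w4:0→1
  Δ2: w10:1→0
  (2Δ to stable)
t=5 Δ0: w0=1 w6=1 clk=1 w7=1 w9=1 w4=1 w1=0 w5=0 w2=0 w3=1 w8=0 w10=0
  Δ1: clk:1→0
  (1Δ to stable)
t=6 Δ0: w0=1 w6=1 clk=0 w7=1 w9=1 w4=1 w1=0 w5=0 w2=0 w3=1 w8=0 w10=0
  Δ1: clk:0→1
  Δ2: w8:0→1
  Δ3: w6:1→0
  (3Δ to stable)
t=7 Δ0: w0=1 w6=0 clk=1 w7=1 w9=1 w4=1 w1=0 w5=0 w2=0 w3=1 w8=1 w10=0
  Δ1: clk:1→0, w9:1→0
  (1Δ to stable)
t=8 Δ0: w0=1 w6=0 clk=0 w7=1 w9=0 w4=1 w1=0 w5=0 w2=0 w3=1 w8=1 w10=0
  Δ1: clk:0→1, w4:1→0
  Δ2: w8:1→0, w10:0→1
  Δ3: w6:0→1
  (3Δ to stable)
t=9 Δ0: w0=1 w6=1 clk=1 w7=1 w9=0 w4=0 w1=0 w5=0 w2=0 w3=1 w8=0 w10=1
  Δ1: clk:1→0, w9:0→1
  (1Δ to stable)
t=10 Δ0: w0=1 w6=1 clk=0 w7=1 w9=1 w4=0 w1=0 w5=0 w2=0 w3=1 w8=0 w10=1
  Δ1: clk:0→1, w4:0→1
  Δ2: w10:1→0
  (2Δ to stable)
t=11 Δ0: w0=1 w6=1 clk=1 w7=1 w9=1 w4=1 w1=0 w5=0 w2=0 w3=1 w8=0 w10=0
  Δ1: clk:1→0
  (1Δ to stable)
t=12 Δ0: w0=1 w6=1 clk=0 w7=1 w9=1 w4=1 w1=0 w5=0 w2=0 w3=1 w8=0 w10=0
  Δ1: clk:0→1
  Δ2: w8:0→1
  Δ3: w6:1→0
  (3Δ to stable)
t=13 Δ0: w0=1 w6=0 clk=1 w7=1 w9=1 w4=1 w1=0 w5=0 w2=0 w3=1 w8=1 w10=0
  Δ1: clk:1→0, w9:1→0
  (1Δ to stable)
t=14 Δ0: w0=1 w6=0 clk=0 w7=1 w9=0 w4=1 w1=0 w5=0 w2=0 w3=1 w8=1 w10=0
  Δ1: clk:0→1, w4:1→0
  Δ2: w8:1→0, w10:0→1
  Δ3: w6:0→1
  (3Δ to stable)
t=15 Δ0: w0=1 w6=1 clk=1 w7=1 w9=0 w4=0 w1=0 w5=0 w2=0 w3=1 w8=0 w10=1
  Δ1: clk:1→0, w9:0→1
  (1Δ to stable)
t=16 Δ0: w0=1 w6=1 clk=0 w7=1 w9=1 w4=0 w1=0 w5=0 w2=0 w3=1 w8=0 w10=1
  Δ1: clk:0→1, w4:0→1
  Δ2: w10:1→0
  (2Δ to stable)
t=17 Δ0: w0=1 w6=1 clk=1 w7=1 w9=1 w4=1 w1=0 w5=0 w2=0 w3=1 w8=0 w10=0
  Δ1: clk:1→0
  (1Δ to stable)
t=18 Δ0: w0=1 w6=1 clk=0 w7=1 w9=1 w4=1 w1=0 w5=0 w2=0 w3=1 w8=0 w10=0
  Δ1: clk:0→1
  Δ2: w8:0→1
  Δ3: w6:1→0
  (3Δ to stable)
t=19 Δ0: w0=1 w6=0 clk=1 w7=1 w9=1 w4=1 w1=0 w5=0 w2=0 w3=1 w8=1 w10=0
  Δ1: clk:1→0, w9:1→0
  (1Δ to stable)

1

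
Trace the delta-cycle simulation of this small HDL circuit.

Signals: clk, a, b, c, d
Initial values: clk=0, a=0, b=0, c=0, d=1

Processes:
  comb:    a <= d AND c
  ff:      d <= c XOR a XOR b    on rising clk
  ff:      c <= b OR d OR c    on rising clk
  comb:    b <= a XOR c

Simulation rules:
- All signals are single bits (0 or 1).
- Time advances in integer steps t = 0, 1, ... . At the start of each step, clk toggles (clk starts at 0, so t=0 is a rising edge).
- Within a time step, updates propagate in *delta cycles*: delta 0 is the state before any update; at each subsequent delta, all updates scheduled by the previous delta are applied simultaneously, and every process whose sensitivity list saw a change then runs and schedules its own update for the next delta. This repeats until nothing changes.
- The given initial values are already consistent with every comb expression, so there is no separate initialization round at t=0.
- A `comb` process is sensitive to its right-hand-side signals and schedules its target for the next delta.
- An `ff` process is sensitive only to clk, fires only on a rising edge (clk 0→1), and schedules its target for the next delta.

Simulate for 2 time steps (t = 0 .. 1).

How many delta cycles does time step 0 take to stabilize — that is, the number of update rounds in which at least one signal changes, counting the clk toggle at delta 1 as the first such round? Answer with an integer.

3

[bits: b,c,clk,a,d]
t=0: Δ0=00001 Δ1=00101 Δ2=01100 Δ3=11100 | 3Δ
t=1: Δ0=11100 Δ1=11000 | 1Δ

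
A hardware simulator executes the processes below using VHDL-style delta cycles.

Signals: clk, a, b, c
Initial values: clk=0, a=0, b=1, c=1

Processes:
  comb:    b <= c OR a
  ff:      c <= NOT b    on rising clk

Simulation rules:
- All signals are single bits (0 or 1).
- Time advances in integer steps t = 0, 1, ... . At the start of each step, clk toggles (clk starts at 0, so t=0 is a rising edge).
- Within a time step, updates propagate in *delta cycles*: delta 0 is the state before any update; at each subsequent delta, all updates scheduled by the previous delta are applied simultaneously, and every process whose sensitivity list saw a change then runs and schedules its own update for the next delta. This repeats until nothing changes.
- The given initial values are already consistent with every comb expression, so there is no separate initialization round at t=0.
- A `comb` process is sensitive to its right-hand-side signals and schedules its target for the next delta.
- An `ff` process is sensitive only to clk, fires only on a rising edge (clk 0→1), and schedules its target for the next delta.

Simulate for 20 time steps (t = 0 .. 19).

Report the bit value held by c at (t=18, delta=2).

[bits: c,a,b,clk]
t=0: Δ0=1010 Δ1=1011 Δ2=0011 Δ3=0001 | 3Δ
t=1: Δ0=0001 Δ1=0000 | 1Δ
t=2: Δ0=0000 Δ1=0001 Δ2=1001 Δ3=1011 | 3Δ
t=3: Δ0=1011 Δ1=1010 | 1Δ
t=4: Δ0=1010 Δ1=1011 Δ2=0011 Δ3=0001 | 3Δ
t=5: Δ0=0001 Δ1=0000 | 1Δ
t=6: Δ0=0000 Δ1=0001 Δ2=1001 Δ3=1011 | 3Δ
t=7: Δ0=1011 Δ1=1010 | 1Δ
t=8: Δ0=1010 Δ1=1011 Δ2=0011 Δ3=0001 | 3Δ
t=9: Δ0=0001 Δ1=0000 | 1Δ
t=10: Δ0=0000 Δ1=0001 Δ2=1001 Δ3=1011 | 3Δ
t=11: Δ0=1011 Δ1=1010 | 1Δ
t=12: Δ0=1010 Δ1=1011 Δ2=0011 Δ3=0001 | 3Δ
t=13: Δ0=0001 Δ1=0000 | 1Δ
t=14: Δ0=0000 Δ1=0001 Δ2=1001 Δ3=1011 | 3Δ
t=15: Δ0=1011 Δ1=1010 | 1Δ
t=16: Δ0=1010 Δ1=1011 Δ2=0011 Δ3=0001 | 3Δ
t=17: Δ0=0001 Δ1=0000 | 1Δ
t=18: Δ0=0000 Δ1=0001 Δ2=1001 Δ3=1011 | 3Δ
t=19: Δ0=1011 Δ1=1010 | 1Δ

1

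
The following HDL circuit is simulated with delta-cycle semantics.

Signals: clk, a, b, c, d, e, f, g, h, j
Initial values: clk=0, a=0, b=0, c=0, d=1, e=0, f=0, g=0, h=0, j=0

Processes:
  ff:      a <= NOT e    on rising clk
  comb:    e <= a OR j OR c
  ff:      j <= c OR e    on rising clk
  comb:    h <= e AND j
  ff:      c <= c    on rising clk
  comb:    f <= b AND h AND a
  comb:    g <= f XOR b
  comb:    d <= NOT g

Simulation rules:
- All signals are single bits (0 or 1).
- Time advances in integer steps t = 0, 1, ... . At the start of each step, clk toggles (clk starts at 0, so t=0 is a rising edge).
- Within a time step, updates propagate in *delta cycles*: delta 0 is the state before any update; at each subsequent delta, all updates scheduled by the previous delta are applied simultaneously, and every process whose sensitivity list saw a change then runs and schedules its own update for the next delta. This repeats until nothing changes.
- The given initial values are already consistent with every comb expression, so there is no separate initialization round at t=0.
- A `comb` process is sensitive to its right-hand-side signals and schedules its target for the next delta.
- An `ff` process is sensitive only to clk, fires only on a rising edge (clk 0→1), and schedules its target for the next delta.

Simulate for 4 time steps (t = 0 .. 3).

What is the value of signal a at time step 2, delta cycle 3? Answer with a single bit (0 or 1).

0

t=0 Δ0: g=0 b=0 h=0 e=0 d=1 j=0 c=0 a=0 clk=0 f=0
  Δ1: clk:0→1
  Δ2: a:0→1
  Δ3: e:0→1
  (3Δ to stable)
t=1 Δ0: g=0 b=0 h=0 e=1 d=1 j=0 c=0 a=1 clk=1 f=0
  Δ1: clk:1→0
  (1Δ to stable)
t=2 Δ0: g=0 b=0 h=0 e=1 d=1 j=0 c=0 a=1 clk=0 f=0
  Δ1: clk:0→1
  Δ2: j:0→1, a:1→0
  Δ3: h:0→1
  (3Δ to stable)
t=3 Δ0: g=0 b=0 h=1 e=1 d=1 j=1 c=0 a=0 clk=1 f=0
  Δ1: clk:1→0
  (1Δ to stable)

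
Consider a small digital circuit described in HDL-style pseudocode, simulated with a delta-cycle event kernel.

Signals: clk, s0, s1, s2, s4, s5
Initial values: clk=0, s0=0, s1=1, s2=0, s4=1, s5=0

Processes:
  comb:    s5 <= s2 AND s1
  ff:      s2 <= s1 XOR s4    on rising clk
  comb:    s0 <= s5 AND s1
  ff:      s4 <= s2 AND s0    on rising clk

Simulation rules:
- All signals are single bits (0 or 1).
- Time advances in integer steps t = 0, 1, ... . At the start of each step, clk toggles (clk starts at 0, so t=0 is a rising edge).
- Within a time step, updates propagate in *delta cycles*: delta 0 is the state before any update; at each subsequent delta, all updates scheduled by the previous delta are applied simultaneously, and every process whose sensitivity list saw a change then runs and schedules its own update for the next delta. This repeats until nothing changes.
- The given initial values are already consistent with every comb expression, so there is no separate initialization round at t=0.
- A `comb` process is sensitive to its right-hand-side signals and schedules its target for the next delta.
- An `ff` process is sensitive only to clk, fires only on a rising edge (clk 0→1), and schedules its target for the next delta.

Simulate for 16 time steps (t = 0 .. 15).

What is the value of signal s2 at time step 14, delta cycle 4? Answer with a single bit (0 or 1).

[bits: s1,clk,s5,s0,s4,s2]
t=0: Δ0=100010 Δ1=110010 Δ2=110000 | 2Δ
t=1: Δ0=110000 Δ1=100000 | 1Δ
t=2: Δ0=100000 Δ1=110000 Δ2=110001 Δ3=111001 Δ4=111101 | 4Δ
t=3: Δ0=111101 Δ1=101101 | 1Δ
t=4: Δ0=101101 Δ1=111101 Δ2=111111 | 2Δ
t=5: Δ0=111111 Δ1=101111 | 1Δ
t=6: Δ0=101111 Δ1=111111 Δ2=111110 Δ3=110110 Δ4=110010 | 4Δ
t=7: Δ0=110010 Δ1=100010 | 1Δ
t=8: Δ0=100010 Δ1=110010 Δ2=110000 | 2Δ
t=9: Δ0=110000 Δ1=100000 | 1Δ
t=10: Δ0=100000 Δ1=110000 Δ2=110001 Δ3=111001 Δ4=111101 | 4Δ
t=11: Δ0=111101 Δ1=101101 | 1Δ
t=12: Δ0=101101 Δ1=111101 Δ2=111111 | 2Δ
t=13: Δ0=111111 Δ1=101111 | 1Δ
t=14: Δ0=101111 Δ1=111111 Δ2=111110 Δ3=110110 Δ4=110010 | 4Δ
t=15: Δ0=110010 Δ1=100010 | 1Δ

0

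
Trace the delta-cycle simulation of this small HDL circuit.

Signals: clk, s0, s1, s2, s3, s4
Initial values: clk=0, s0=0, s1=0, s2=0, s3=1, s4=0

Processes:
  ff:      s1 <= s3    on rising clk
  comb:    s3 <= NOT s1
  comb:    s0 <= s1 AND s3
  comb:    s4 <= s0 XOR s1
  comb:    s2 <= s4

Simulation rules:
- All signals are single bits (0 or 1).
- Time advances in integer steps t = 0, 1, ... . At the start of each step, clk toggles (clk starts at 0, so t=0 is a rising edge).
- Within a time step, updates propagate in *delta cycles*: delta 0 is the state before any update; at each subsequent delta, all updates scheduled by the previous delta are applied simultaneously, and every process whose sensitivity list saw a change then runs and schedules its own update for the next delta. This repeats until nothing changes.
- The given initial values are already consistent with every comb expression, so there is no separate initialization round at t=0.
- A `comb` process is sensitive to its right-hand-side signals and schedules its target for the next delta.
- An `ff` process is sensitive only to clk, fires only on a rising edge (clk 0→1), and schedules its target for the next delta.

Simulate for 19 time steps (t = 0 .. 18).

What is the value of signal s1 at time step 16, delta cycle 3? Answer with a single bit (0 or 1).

1

t0.Δ0 s0=0 s2=0 clk=0 s4=0 s1=0 s3=1
t0.Δ1 s0=0 s2=0 clk=1 s4=0 s1=0 s3=1
t0.Δ2 s0=0 s2=0 clk=1 s4=0 s1=1 s3=1
t0.Δ3 s0=1 s2=0 clk=1 s4=1 s1=1 s3=0
t0.Δ4 s0=0 s2=1 clk=1 s4=0 s1=1 s3=0
t0.Δ5 s0=0 s2=0 clk=1 s4=1 s1=1 s3=0
t0.Δ6 s0=0 s2=1 clk=1 s4=1 s1=1 s3=0
t1.Δ0 s0=0 s2=1 clk=1 s4=1 s1=1 s3=0
t1.Δ1 s0=0 s2=1 clk=0 s4=1 s1=1 s3=0
t2.Δ0 s0=0 s2=1 clk=0 s4=1 s1=1 s3=0
t2.Δ1 s0=0 s2=1 clk=1 s4=1 s1=1 s3=0
t2.Δ2 s0=0 s2=1 clk=1 s4=1 s1=0 s3=0
t2.Δ3 s0=0 s2=1 clk=1 s4=0 s1=0 s3=1
t2.Δ4 s0=0 s2=0 clk=1 s4=0 s1=0 s3=1
t3.Δ0 s0=0 s2=0 clk=1 s4=0 s1=0 s3=1
t3.Δ1 s0=0 s2=0 clk=0 s4=0 s1=0 s3=1
t4.Δ0 s0=0 s2=0 clk=0 s4=0 s1=0 s3=1
t4.Δ1 s0=0 s2=0 clk=1 s4=0 s1=0 s3=1
t4.Δ2 s0=0 s2=0 clk=1 s4=0 s1=1 s3=1
t4.Δ3 s0=1 s2=0 clk=1 s4=1 s1=1 s3=0
t4.Δ4 s0=0 s2=1 clk=1 s4=0 s1=1 s3=0
t4.Δ5 s0=0 s2=0 clk=1 s4=1 s1=1 s3=0
t4.Δ6 s0=0 s2=1 clk=1 s4=1 s1=1 s3=0
t5.Δ0 s0=0 s2=1 clk=1 s4=1 s1=1 s3=0
t5.Δ1 s0=0 s2=1 clk=0 s4=1 s1=1 s3=0
t6.Δ0 s0=0 s2=1 clk=0 s4=1 s1=1 s3=0
t6.Δ1 s0=0 s2=1 clk=1 s4=1 s1=1 s3=0
t6.Δ2 s0=0 s2=1 clk=1 s4=1 s1=0 s3=0
t6.Δ3 s0=0 s2=1 clk=1 s4=0 s1=0 s3=1
t6.Δ4 s0=0 s2=0 clk=1 s4=0 s1=0 s3=1
t7.Δ0 s0=0 s2=0 clk=1 s4=0 s1=0 s3=1
t7.Δ1 s0=0 s2=0 clk=0 s4=0 s1=0 s3=1
t8.Δ0 s0=0 s2=0 clk=0 s4=0 s1=0 s3=1
t8.Δ1 s0=0 s2=0 clk=1 s4=0 s1=0 s3=1
t8.Δ2 s0=0 s2=0 clk=1 s4=0 s1=1 s3=1
t8.Δ3 s0=1 s2=0 clk=1 s4=1 s1=1 s3=0
t8.Δ4 s0=0 s2=1 clk=1 s4=0 s1=1 s3=0
t8.Δ5 s0=0 s2=0 clk=1 s4=1 s1=1 s3=0
t8.Δ6 s0=0 s2=1 clk=1 s4=1 s1=1 s3=0
t9.Δ0 s0=0 s2=1 clk=1 s4=1 s1=1 s3=0
t9.Δ1 s0=0 s2=1 clk=0 s4=1 s1=1 s3=0
t10.Δ0 s0=0 s2=1 clk=0 s4=1 s1=1 s3=0
t10.Δ1 s0=0 s2=1 clk=1 s4=1 s1=1 s3=0
t10.Δ2 s0=0 s2=1 clk=1 s4=1 s1=0 s3=0
t10.Δ3 s0=0 s2=1 clk=1 s4=0 s1=0 s3=1
t10.Δ4 s0=0 s2=0 clk=1 s4=0 s1=0 s3=1
t11.Δ0 s0=0 s2=0 clk=1 s4=0 s1=0 s3=1
t11.Δ1 s0=0 s2=0 clk=0 s4=0 s1=0 s3=1
t12.Δ0 s0=0 s2=0 clk=0 s4=0 s1=0 s3=1
t12.Δ1 s0=0 s2=0 clk=1 s4=0 s1=0 s3=1
t12.Δ2 s0=0 s2=0 clk=1 s4=0 s1=1 s3=1
t12.Δ3 s0=1 s2=0 clk=1 s4=1 s1=1 s3=0
t12.Δ4 s0=0 s2=1 clk=1 s4=0 s1=1 s3=0
t12.Δ5 s0=0 s2=0 clk=1 s4=1 s1=1 s3=0
t12.Δ6 s0=0 s2=1 clk=1 s4=1 s1=1 s3=0
t13.Δ0 s0=0 s2=1 clk=1 s4=1 s1=1 s3=0
t13.Δ1 s0=0 s2=1 clk=0 s4=1 s1=1 s3=0
t14.Δ0 s0=0 s2=1 clk=0 s4=1 s1=1 s3=0
t14.Δ1 s0=0 s2=1 clk=1 s4=1 s1=1 s3=0
t14.Δ2 s0=0 s2=1 clk=1 s4=1 s1=0 s3=0
t14.Δ3 s0=0 s2=1 clk=1 s4=0 s1=0 s3=1
t14.Δ4 s0=0 s2=0 clk=1 s4=0 s1=0 s3=1
t15.Δ0 s0=0 s2=0 clk=1 s4=0 s1=0 s3=1
t15.Δ1 s0=0 s2=0 clk=0 s4=0 s1=0 s3=1
t16.Δ0 s0=0 s2=0 clk=0 s4=0 s1=0 s3=1
t16.Δ1 s0=0 s2=0 clk=1 s4=0 s1=0 s3=1
t16.Δ2 s0=0 s2=0 clk=1 s4=0 s1=1 s3=1
t16.Δ3 s0=1 s2=0 clk=1 s4=1 s1=1 s3=0
t16.Δ4 s0=0 s2=1 clk=1 s4=0 s1=1 s3=0
t16.Δ5 s0=0 s2=0 clk=1 s4=1 s1=1 s3=0
t16.Δ6 s0=0 s2=1 clk=1 s4=1 s1=1 s3=0
t17.Δ0 s0=0 s2=1 clk=1 s4=1 s1=1 s3=0
t17.Δ1 s0=0 s2=1 clk=0 s4=1 s1=1 s3=0
t18.Δ0 s0=0 s2=1 clk=0 s4=1 s1=1 s3=0
t18.Δ1 s0=0 s2=1 clk=1 s4=1 s1=1 s3=0
t18.Δ2 s0=0 s2=1 clk=1 s4=1 s1=0 s3=0
t18.Δ3 s0=0 s2=1 clk=1 s4=0 s1=0 s3=1
t18.Δ4 s0=0 s2=0 clk=1 s4=0 s1=0 s3=1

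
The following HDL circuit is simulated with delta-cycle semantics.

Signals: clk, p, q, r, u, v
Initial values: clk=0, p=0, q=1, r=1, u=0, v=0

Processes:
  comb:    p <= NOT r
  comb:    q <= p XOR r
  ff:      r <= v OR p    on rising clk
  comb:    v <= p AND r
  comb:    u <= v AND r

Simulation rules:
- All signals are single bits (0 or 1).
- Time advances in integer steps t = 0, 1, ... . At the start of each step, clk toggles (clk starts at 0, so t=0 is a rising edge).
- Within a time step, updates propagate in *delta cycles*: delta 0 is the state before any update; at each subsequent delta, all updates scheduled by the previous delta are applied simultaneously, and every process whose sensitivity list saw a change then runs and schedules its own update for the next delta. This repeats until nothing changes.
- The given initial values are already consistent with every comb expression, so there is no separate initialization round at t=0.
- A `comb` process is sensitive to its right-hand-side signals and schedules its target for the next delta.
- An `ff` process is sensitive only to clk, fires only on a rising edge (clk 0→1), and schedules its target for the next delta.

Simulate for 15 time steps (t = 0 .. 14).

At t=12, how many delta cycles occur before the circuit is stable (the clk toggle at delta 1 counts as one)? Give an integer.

t0.Δ0 clk=0 v=0 q=1 u=0 p=0 r=1
t0.Δ1 clk=1 v=0 q=1 u=0 p=0 r=1
t0.Δ2 clk=1 v=0 q=1 u=0 p=0 r=0
t0.Δ3 clk=1 v=0 q=0 u=0 p=1 r=0
t0.Δ4 clk=1 v=0 q=1 u=0 p=1 r=0
t1.Δ0 clk=1 v=0 q=1 u=0 p=1 r=0
t1.Δ1 clk=0 v=0 q=1 u=0 p=1 r=0
t2.Δ0 clk=0 v=0 q=1 u=0 p=1 r=0
t2.Δ1 clk=1 v=0 q=1 u=0 p=1 r=0
t2.Δ2 clk=1 v=0 q=1 u=0 p=1 r=1
t2.Δ3 clk=1 v=1 q=0 u=0 p=0 r=1
t2.Δ4 clk=1 v=0 q=1 u=1 p=0 r=1
t2.Δ5 clk=1 v=0 q=1 u=0 p=0 r=1
t3.Δ0 clk=1 v=0 q=1 u=0 p=0 r=1
t3.Δ1 clk=0 v=0 q=1 u=0 p=0 r=1
t4.Δ0 clk=0 v=0 q=1 u=0 p=0 r=1
t4.Δ1 clk=1 v=0 q=1 u=0 p=0 r=1
t4.Δ2 clk=1 v=0 q=1 u=0 p=0 r=0
t4.Δ3 clk=1 v=0 q=0 u=0 p=1 r=0
t4.Δ4 clk=1 v=0 q=1 u=0 p=1 r=0
t5.Δ0 clk=1 v=0 q=1 u=0 p=1 r=0
t5.Δ1 clk=0 v=0 q=1 u=0 p=1 r=0
t6.Δ0 clk=0 v=0 q=1 u=0 p=1 r=0
t6.Δ1 clk=1 v=0 q=1 u=0 p=1 r=0
t6.Δ2 clk=1 v=0 q=1 u=0 p=1 r=1
t6.Δ3 clk=1 v=1 q=0 u=0 p=0 r=1
t6.Δ4 clk=1 v=0 q=1 u=1 p=0 r=1
t6.Δ5 clk=1 v=0 q=1 u=0 p=0 r=1
t7.Δ0 clk=1 v=0 q=1 u=0 p=0 r=1
t7.Δ1 clk=0 v=0 q=1 u=0 p=0 r=1
t8.Δ0 clk=0 v=0 q=1 u=0 p=0 r=1
t8.Δ1 clk=1 v=0 q=1 u=0 p=0 r=1
t8.Δ2 clk=1 v=0 q=1 u=0 p=0 r=0
t8.Δ3 clk=1 v=0 q=0 u=0 p=1 r=0
t8.Δ4 clk=1 v=0 q=1 u=0 p=1 r=0
t9.Δ0 clk=1 v=0 q=1 u=0 p=1 r=0
t9.Δ1 clk=0 v=0 q=1 u=0 p=1 r=0
t10.Δ0 clk=0 v=0 q=1 u=0 p=1 r=0
t10.Δ1 clk=1 v=0 q=1 u=0 p=1 r=0
t10.Δ2 clk=1 v=0 q=1 u=0 p=1 r=1
t10.Δ3 clk=1 v=1 q=0 u=0 p=0 r=1
t10.Δ4 clk=1 v=0 q=1 u=1 p=0 r=1
t10.Δ5 clk=1 v=0 q=1 u=0 p=0 r=1
t11.Δ0 clk=1 v=0 q=1 u=0 p=0 r=1
t11.Δ1 clk=0 v=0 q=1 u=0 p=0 r=1
t12.Δ0 clk=0 v=0 q=1 u=0 p=0 r=1
t12.Δ1 clk=1 v=0 q=1 u=0 p=0 r=1
t12.Δ2 clk=1 v=0 q=1 u=0 p=0 r=0
t12.Δ3 clk=1 v=0 q=0 u=0 p=1 r=0
t12.Δ4 clk=1 v=0 q=1 u=0 p=1 r=0
t13.Δ0 clk=1 v=0 q=1 u=0 p=1 r=0
t13.Δ1 clk=0 v=0 q=1 u=0 p=1 r=0
t14.Δ0 clk=0 v=0 q=1 u=0 p=1 r=0
t14.Δ1 clk=1 v=0 q=1 u=0 p=1 r=0
t14.Δ2 clk=1 v=0 q=1 u=0 p=1 r=1
t14.Δ3 clk=1 v=1 q=0 u=0 p=0 r=1
t14.Δ4 clk=1 v=0 q=1 u=1 p=0 r=1
t14.Δ5 clk=1 v=0 q=1 u=0 p=0 r=1

4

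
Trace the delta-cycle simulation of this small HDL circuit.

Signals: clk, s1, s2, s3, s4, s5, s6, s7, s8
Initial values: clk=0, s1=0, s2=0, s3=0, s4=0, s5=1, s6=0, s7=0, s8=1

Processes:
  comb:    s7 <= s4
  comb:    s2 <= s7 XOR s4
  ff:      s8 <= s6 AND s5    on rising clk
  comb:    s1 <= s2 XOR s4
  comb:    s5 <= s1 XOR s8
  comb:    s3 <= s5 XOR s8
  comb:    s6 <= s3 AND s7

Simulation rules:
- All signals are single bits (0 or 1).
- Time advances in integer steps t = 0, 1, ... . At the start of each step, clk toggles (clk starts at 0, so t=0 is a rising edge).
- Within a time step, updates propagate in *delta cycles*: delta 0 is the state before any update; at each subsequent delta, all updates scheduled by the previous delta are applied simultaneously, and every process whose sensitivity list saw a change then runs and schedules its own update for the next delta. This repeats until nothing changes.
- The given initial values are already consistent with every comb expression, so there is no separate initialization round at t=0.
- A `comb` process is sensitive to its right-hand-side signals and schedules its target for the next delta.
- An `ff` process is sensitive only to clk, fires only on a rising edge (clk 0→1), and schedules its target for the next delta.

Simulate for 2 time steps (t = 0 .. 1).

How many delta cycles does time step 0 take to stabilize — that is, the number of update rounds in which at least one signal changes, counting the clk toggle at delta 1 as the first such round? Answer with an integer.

4

t0.Δ0 s1=0 s3=0 s2=0 s5=1 s6=0 s7=0 clk=0 s4=0 s8=1
t0.Δ1 s1=0 s3=0 s2=0 s5=1 s6=0 s7=0 clk=1 s4=0 s8=1
t0.Δ2 s1=0 s3=0 s2=0 s5=1 s6=0 s7=0 clk=1 s4=0 s8=0
t0.Δ3 s1=0 s3=1 s2=0 s5=0 s6=0 s7=0 clk=1 s4=0 s8=0
t0.Δ4 s1=0 s3=0 s2=0 s5=0 s6=0 s7=0 clk=1 s4=0 s8=0
t1.Δ0 s1=0 s3=0 s2=0 s5=0 s6=0 s7=0 clk=1 s4=0 s8=0
t1.Δ1 s1=0 s3=0 s2=0 s5=0 s6=0 s7=0 clk=0 s4=0 s8=0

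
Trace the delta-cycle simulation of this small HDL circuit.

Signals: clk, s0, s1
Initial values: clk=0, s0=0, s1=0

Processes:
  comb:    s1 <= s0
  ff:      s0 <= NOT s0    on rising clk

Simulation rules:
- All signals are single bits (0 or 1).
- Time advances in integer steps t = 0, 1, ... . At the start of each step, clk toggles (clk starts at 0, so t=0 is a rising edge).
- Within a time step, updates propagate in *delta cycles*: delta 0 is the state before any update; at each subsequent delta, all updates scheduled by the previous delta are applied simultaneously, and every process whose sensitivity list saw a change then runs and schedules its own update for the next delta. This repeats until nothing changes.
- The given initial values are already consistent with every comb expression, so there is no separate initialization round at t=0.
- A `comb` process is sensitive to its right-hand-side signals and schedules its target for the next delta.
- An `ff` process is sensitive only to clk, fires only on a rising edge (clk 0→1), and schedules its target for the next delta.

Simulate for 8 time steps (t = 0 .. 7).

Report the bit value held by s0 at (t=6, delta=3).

t=0 Δ0: clk=0 s0=0 s1=0
  Δ1: clk:0→1
  Δ2: s0:0→1
  Δ3: s1:0→1
  (3Δ to stable)
t=1 Δ0: clk=1 s0=1 s1=1
  Δ1: clk:1→0
  (1Δ to stable)
t=2 Δ0: clk=0 s0=1 s1=1
  Δ1: clk:0→1
  Δ2: s0:1→0
  Δ3: s1:1→0
  (3Δ to stable)
t=3 Δ0: clk=1 s0=0 s1=0
  Δ1: clk:1→0
  (1Δ to stable)
t=4 Δ0: clk=0 s0=0 s1=0
  Δ1: clk:0→1
  Δ2: s0:0→1
  Δ3: s1:0→1
  (3Δ to stable)
t=5 Δ0: clk=1 s0=1 s1=1
  Δ1: clk:1→0
  (1Δ to stable)
t=6 Δ0: clk=0 s0=1 s1=1
  Δ1: clk:0→1
  Δ2: s0:1→0
  Δ3: s1:1→0
  (3Δ to stable)
t=7 Δ0: clk=1 s0=0 s1=0
  Δ1: clk:1→0
  (1Δ to stable)

0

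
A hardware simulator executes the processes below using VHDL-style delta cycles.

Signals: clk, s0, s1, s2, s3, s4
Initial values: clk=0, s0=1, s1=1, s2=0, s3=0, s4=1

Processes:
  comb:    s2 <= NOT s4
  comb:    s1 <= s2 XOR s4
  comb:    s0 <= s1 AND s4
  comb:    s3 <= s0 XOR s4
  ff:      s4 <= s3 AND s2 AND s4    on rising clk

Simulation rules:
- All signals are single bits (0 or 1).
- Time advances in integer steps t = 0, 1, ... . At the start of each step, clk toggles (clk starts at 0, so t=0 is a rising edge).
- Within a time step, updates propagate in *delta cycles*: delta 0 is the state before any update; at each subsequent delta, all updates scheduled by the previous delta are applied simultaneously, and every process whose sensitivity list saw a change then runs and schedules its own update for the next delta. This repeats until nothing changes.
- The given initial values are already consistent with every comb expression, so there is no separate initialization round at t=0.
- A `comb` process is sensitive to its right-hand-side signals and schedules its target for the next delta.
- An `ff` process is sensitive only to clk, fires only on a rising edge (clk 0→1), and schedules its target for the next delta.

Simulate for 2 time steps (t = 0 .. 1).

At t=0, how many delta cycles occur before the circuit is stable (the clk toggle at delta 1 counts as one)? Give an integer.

t0.Δ0 s0=1 s3=0 clk=0 s1=1 s2=0 s4=1
t0.Δ1 s0=1 s3=0 clk=1 s1=1 s2=0 s4=1
t0.Δ2 s0=1 s3=0 clk=1 s1=1 s2=0 s4=0
t0.Δ3 s0=0 s3=1 clk=1 s1=0 s2=1 s4=0
t0.Δ4 s0=0 s3=0 clk=1 s1=1 s2=1 s4=0
t1.Δ0 s0=0 s3=0 clk=1 s1=1 s2=1 s4=0
t1.Δ1 s0=0 s3=0 clk=0 s1=1 s2=1 s4=0

4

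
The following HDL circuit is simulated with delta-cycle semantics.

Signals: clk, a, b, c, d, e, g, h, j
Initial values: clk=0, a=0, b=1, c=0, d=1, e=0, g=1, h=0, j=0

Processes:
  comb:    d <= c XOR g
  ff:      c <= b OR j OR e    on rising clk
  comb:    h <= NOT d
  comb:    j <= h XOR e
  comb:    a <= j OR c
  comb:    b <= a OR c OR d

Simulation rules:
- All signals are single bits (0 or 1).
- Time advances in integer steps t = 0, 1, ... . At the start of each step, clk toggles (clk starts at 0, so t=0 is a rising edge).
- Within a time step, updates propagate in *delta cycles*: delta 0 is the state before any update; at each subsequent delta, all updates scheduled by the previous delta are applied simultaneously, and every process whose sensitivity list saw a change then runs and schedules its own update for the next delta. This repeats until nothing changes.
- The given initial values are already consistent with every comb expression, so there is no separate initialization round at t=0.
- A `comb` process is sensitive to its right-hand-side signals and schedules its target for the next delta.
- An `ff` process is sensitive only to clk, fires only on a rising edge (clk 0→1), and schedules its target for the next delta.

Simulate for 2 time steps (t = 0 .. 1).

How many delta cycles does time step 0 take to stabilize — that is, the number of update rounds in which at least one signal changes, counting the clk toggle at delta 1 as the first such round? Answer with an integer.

5

t=0 Δ0: g=1 c=0 d=1 j=0 h=0 a=0 clk=0 b=1 e=0
  Δ1: clk:0→1
  Δ2: c:0→1
  Δ3: d:1→0, a:0→1
  Δ4: h:0→1
  Δ5: j:0→1
  (5Δ to stable)
t=1 Δ0: g=1 c=1 d=0 j=1 h=1 a=1 clk=1 b=1 e=0
  Δ1: clk:1→0
  (1Δ to stable)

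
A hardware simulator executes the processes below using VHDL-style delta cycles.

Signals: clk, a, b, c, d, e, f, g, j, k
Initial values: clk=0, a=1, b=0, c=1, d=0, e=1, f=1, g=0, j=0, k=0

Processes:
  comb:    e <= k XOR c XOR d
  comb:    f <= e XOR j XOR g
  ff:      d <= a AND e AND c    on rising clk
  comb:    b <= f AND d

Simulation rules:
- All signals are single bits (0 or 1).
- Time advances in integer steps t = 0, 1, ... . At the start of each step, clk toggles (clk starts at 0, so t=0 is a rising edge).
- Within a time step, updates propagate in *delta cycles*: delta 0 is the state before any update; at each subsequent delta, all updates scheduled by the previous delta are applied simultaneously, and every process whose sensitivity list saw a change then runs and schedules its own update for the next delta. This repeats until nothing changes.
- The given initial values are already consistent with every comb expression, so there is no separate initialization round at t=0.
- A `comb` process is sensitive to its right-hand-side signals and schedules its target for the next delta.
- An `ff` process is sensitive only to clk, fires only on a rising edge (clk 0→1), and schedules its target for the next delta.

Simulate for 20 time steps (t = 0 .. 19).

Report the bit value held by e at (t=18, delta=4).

[bits: f,d,c,g,b,a,e,clk,k,j]
t=0: Δ0=1010011000 Δ1=1010011100 Δ2=1110011100 Δ3=1110110100 Δ4=0110110100 Δ5=0110010100 | 5Δ
t=1: Δ0=0110010100 Δ1=0110010000 | 1Δ
t=2: Δ0=0110010000 Δ1=0110010100 Δ2=0010010100 Δ3=0010011100 Δ4=1010011100 | 4Δ
t=3: Δ0=1010011100 Δ1=1010011000 | 1Δ
t=4: Δ0=1010011000 Δ1=1010011100 Δ2=1110011100 Δ3=1110110100 Δ4=0110110100 Δ5=0110010100 | 5Δ
t=5: Δ0=0110010100 Δ1=0110010000 | 1Δ
t=6: Δ0=0110010000 Δ1=0110010100 Δ2=0010010100 Δ3=0010011100 Δ4=1010011100 | 4Δ
t=7: Δ0=1010011100 Δ1=1010011000 | 1Δ
t=8: Δ0=1010011000 Δ1=1010011100 Δ2=1110011100 Δ3=1110110100 Δ4=0110110100 Δ5=0110010100 | 5Δ
t=9: Δ0=0110010100 Δ1=0110010000 | 1Δ
t=10: Δ0=0110010000 Δ1=0110010100 Δ2=0010010100 Δ3=0010011100 Δ4=1010011100 | 4Δ
t=11: Δ0=1010011100 Δ1=1010011000 | 1Δ
t=12: Δ0=1010011000 Δ1=1010011100 Δ2=1110011100 Δ3=1110110100 Δ4=0110110100 Δ5=0110010100 | 5Δ
t=13: Δ0=0110010100 Δ1=0110010000 | 1Δ
t=14: Δ0=0110010000 Δ1=0110010100 Δ2=0010010100 Δ3=0010011100 Δ4=1010011100 | 4Δ
t=15: Δ0=1010011100 Δ1=1010011000 | 1Δ
t=16: Δ0=1010011000 Δ1=1010011100 Δ2=1110011100 Δ3=1110110100 Δ4=0110110100 Δ5=0110010100 | 5Δ
t=17: Δ0=0110010100 Δ1=0110010000 | 1Δ
t=18: Δ0=0110010000 Δ1=0110010100 Δ2=0010010100 Δ3=0010011100 Δ4=1010011100 | 4Δ
t=19: Δ0=1010011100 Δ1=1010011000 | 1Δ

1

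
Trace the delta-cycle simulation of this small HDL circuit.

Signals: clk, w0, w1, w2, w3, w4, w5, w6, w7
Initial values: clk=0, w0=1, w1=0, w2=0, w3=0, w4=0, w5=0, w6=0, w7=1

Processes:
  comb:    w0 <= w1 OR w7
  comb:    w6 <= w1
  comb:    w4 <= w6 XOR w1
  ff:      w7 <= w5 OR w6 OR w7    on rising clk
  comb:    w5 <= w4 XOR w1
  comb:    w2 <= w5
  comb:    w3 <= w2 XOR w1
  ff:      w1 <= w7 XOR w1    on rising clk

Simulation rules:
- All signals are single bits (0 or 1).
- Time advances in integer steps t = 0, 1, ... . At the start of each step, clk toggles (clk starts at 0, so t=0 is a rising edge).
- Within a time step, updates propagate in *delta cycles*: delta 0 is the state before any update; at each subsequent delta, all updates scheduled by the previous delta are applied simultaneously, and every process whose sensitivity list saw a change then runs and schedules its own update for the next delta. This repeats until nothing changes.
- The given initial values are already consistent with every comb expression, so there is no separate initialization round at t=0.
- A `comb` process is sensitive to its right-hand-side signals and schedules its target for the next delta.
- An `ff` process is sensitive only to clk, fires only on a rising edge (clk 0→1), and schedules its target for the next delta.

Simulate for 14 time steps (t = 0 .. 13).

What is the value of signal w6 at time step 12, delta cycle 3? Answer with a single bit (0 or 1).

[bits: w7,w4,w3,w0,w5,w2,w6,w1,clk]
t=0: Δ0=100100000 Δ1=100100001 Δ2=100100011 Δ3=111110111 Δ4=101101111 Δ5=100110111 Δ6=101111111 Δ7=100111111 | 7Δ
t=1: Δ0=100111111 Δ1=100111110 | 1Δ
t=2: Δ0=100111110 Δ1=100111111 Δ2=100111101 Δ3=111101001 Δ4=101110001 Δ5=100101001 Δ6=101100001 Δ7=100100001 | 7Δ
t=3: Δ0=100100001 Δ1=100100000 | 1Δ
t=4: Δ0=100100000 Δ1=100100001 Δ2=100100011 Δ3=111110111 Δ4=101101111 Δ5=100110111 Δ6=101111111 Δ7=100111111 | 7Δ
t=5: Δ0=100111111 Δ1=100111110 | 1Δ
t=6: Δ0=100111110 Δ1=100111111 Δ2=100111101 Δ3=111101001 Δ4=101110001 Δ5=100101001 Δ6=101100001 Δ7=100100001 | 7Δ
t=7: Δ0=100100001 Δ1=100100000 | 1Δ
t=8: Δ0=100100000 Δ1=100100001 Δ2=100100011 Δ3=111110111 Δ4=101101111 Δ5=100110111 Δ6=101111111 Δ7=100111111 | 7Δ
t=9: Δ0=100111111 Δ1=100111110 | 1Δ
t=10: Δ0=100111110 Δ1=100111111 Δ2=100111101 Δ3=111101001 Δ4=101110001 Δ5=100101001 Δ6=101100001 Δ7=100100001 | 7Δ
t=11: Δ0=100100001 Δ1=100100000 | 1Δ
t=12: Δ0=100100000 Δ1=100100001 Δ2=100100011 Δ3=111110111 Δ4=101101111 Δ5=100110111 Δ6=101111111 Δ7=100111111 | 7Δ
t=13: Δ0=100111111 Δ1=100111110 | 1Δ

1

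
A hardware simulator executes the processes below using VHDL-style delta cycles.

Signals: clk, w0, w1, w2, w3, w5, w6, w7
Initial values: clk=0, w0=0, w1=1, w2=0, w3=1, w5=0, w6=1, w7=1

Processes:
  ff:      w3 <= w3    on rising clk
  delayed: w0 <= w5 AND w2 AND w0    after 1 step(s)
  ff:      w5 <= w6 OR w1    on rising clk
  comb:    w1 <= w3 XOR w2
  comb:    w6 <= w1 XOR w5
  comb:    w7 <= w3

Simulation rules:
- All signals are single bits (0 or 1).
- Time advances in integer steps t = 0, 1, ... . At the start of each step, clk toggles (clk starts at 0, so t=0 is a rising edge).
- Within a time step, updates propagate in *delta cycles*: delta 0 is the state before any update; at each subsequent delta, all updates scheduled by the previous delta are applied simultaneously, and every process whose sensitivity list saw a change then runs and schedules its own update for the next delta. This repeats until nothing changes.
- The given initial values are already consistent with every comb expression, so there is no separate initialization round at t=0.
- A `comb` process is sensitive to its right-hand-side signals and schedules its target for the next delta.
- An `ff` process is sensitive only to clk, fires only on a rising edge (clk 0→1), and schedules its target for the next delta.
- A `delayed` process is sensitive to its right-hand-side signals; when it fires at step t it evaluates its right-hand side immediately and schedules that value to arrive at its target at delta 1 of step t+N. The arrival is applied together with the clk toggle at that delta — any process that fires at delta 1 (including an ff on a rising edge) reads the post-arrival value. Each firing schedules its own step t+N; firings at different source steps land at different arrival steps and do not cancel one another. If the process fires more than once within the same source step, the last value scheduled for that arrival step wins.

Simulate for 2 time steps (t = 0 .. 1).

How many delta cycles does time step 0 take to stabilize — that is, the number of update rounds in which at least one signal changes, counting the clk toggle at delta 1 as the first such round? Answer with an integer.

3

[bits: w0,w2,w1,clk,w6,w5,w7,w3]
t=0: Δ0=00101011 Δ1=00111011 Δ2=00111111 Δ3=00110111 | 3Δ
t=1: Δ0=00110111 Δ1=00100111 | 1Δ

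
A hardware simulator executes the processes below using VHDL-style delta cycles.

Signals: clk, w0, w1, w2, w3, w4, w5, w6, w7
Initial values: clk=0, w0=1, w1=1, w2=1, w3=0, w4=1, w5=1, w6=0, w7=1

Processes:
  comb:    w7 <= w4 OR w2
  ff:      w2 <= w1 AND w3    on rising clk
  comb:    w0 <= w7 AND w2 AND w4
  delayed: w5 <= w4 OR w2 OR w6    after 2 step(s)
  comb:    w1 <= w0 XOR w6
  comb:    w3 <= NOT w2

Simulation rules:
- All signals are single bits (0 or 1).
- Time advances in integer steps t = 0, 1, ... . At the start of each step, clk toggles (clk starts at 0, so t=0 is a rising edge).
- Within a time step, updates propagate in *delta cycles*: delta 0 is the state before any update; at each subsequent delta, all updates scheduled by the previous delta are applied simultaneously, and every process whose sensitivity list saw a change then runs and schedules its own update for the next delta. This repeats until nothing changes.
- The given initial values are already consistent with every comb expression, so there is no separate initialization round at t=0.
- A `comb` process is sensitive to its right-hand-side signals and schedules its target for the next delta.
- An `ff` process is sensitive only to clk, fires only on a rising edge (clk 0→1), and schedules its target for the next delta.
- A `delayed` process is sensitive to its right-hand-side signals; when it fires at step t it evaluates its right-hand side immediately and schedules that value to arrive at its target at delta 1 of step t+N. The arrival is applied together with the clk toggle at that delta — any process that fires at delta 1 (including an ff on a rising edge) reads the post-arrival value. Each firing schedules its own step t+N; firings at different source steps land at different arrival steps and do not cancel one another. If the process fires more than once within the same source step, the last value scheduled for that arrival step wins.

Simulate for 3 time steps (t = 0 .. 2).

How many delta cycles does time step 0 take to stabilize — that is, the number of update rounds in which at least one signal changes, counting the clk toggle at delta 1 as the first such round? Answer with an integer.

4

t0.Δ0 clk=0 w0=1 w3=0 w1=1 w2=1 w4=1 w7=1 w5=1 w6=0
t0.Δ1 clk=1 w0=1 w3=0 w1=1 w2=1 w4=1 w7=1 w5=1 w6=0
t0.Δ2 clk=1 w0=1 w3=0 w1=1 w2=0 w4=1 w7=1 w5=1 w6=0
t0.Δ3 clk=1 w0=0 w3=1 w1=1 w2=0 w4=1 w7=1 w5=1 w6=0
t0.Δ4 clk=1 w0=0 w3=1 w1=0 w2=0 w4=1 w7=1 w5=1 w6=0
t1.Δ0 clk=1 w0=0 w3=1 w1=0 w2=0 w4=1 w7=1 w5=1 w6=0
t1.Δ1 clk=0 w0=0 w3=1 w1=0 w2=0 w4=1 w7=1 w5=1 w6=0
t2.Δ0 clk=0 w0=0 w3=1 w1=0 w2=0 w4=1 w7=1 w5=1 w6=0
t2.Δ1 clk=1 w0=0 w3=1 w1=0 w2=0 w4=1 w7=1 w5=1 w6=0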